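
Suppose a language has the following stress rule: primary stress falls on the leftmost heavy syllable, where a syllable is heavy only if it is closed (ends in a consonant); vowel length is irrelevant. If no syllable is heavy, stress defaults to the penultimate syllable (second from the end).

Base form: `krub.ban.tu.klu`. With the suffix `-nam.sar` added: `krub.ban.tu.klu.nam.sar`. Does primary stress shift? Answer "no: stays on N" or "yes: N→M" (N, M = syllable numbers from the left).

Base `krub.ban.tu.klu` (4 syllables):
  Weights: 1 krub H, 2 ban H, 3 tu L, 4 klu L.
  Heavy syllables in the domain: 1, 2. The leftmost is syllable 1 (krub).
  → primary stress on syllable 1.
Suffixed `krub.ban.tu.klu.nam.sar` (6 syllables):
  Weights: 1 krub H, 2 ban H, 3 tu L, 4 klu L, 5 nam H, 6 sar H.
  Heavy syllables in the domain: 1, 2, 5, 6. The leftmost is syllable 1 (krub).
  → primary stress on syllable 1.

no: stays on 1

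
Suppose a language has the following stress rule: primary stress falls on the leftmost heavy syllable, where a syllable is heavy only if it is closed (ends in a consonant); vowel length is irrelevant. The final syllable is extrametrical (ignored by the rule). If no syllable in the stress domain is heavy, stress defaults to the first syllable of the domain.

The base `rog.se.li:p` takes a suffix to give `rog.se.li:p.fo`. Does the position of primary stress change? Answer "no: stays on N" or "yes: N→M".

no: stays on 1

Base `rog.se.li:p` (3 syllables):
  The final syllable (3, li:p) is extrametrical; the stress domain is syllables 1–2.
  Weights: 1 rog H, 2 se L.
  Heavy syllables in the domain: 1. The leftmost is syllable 1 (rog).
  → primary stress on syllable 1.
Suffixed `rog.se.li:p.fo` (4 syllables):
  The final syllable (4, fo) is extrametrical; the stress domain is syllables 1–3.
  Weights: 1 rog H, 2 se L, 3 li:p H.
  Heavy syllables in the domain: 1, 3. The leftmost is syllable 1 (rog).
  → primary stress on syllable 1.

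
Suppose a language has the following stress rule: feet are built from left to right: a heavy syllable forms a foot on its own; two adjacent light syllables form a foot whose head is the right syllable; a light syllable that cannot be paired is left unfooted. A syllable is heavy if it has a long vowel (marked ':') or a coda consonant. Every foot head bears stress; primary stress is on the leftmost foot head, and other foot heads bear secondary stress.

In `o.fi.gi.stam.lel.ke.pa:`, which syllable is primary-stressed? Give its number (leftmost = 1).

2

Weights: 1 o L, 2 fi L, 3 gi L, 4 stam H, 5 lel H, 6 ke L, 7 pa: H.
Parse left to right (heavy = foot alone; LL = one foot; stranded L unfooted): (o.ˈfi) gi (ˈstam) (ˈlel) ke (ˈpa:).
Foot heads: 2, 4, 5, 7.
Primary stress on the leftmost head = syllable 2.
Primary stress: syllable 2 → o.ˈfi.gi.stam.lel.ke.pa:.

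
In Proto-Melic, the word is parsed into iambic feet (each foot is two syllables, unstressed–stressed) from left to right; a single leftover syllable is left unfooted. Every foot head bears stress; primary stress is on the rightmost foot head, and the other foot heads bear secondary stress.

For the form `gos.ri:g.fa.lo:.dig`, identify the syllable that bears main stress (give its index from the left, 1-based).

4

Parse left to right into iambic (σˈσ) feet: (gos.ˈri:g) (fa.ˈlo:) dig. Syllable 5 is left unfooted.
Foot heads (stressed positions): 2, 4.
End Rule Rightmost: primary stress on the rightmost head = syllable 4.
Primary stress: syllable 4 → gos.ri:g.fa.ˈlo:.dig.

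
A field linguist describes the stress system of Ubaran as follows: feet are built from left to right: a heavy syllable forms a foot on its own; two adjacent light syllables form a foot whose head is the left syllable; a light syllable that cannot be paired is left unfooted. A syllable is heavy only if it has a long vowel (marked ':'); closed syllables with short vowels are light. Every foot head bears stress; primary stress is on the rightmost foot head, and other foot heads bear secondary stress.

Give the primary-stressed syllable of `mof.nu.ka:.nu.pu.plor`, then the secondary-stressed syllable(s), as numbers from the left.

Weights: 1 mof L, 2 nu L, 3 ka: H, 4 nu L, 5 pu L, 6 plor L.
Parse left to right (heavy = foot alone; LL = one foot; stranded L unfooted): (ˈmof.nu) (ˈka:) (ˈnu.pu) plor.
Foot heads: 1, 3, 4.
Primary stress on the rightmost head = syllable 4.
Secondary stress on 1, 3: ˌmof.nu.ˌka:.ˈnu.pu.plor.

primary 4, secondary 1, 3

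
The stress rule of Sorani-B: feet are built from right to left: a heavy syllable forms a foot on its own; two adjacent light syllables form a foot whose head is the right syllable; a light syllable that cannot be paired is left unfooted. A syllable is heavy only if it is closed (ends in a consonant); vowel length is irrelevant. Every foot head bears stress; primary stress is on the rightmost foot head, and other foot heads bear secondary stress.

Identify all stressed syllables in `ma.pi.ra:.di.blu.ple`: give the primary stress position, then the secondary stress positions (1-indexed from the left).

primary 6, secondary 2, 4

Weights: 1 ma L, 2 pi L, 3 ra: L, 4 di L, 5 blu L, 6 ple L.
Parse right to left (heavy = foot alone; LL = one foot; stranded L unfooted): (ma.ˈpi) (ra:.ˈdi) (blu.ˈple).
Foot heads: 2, 4, 6.
Primary stress on the rightmost head = syllable 6.
Secondary stress on 2, 4: ma.ˌpi.ra:.ˌdi.blu.ˈple.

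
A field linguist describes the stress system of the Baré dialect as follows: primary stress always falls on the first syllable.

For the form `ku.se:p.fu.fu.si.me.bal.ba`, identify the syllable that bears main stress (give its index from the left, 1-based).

The word has 8 syllables; the first syllable is syllable 1 (ku).
Primary stress: syllable 1 → ˈku.se:p.fu.fu.si.me.bal.ba.

1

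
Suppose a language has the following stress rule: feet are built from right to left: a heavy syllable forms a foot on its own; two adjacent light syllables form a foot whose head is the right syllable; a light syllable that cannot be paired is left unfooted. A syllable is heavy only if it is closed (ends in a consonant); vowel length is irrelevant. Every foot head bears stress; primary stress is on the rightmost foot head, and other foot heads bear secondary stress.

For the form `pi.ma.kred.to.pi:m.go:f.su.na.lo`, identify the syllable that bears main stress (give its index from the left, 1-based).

Weights: 1 pi L, 2 ma L, 3 kred H, 4 to L, 5 pi:m H, 6 go:f H, 7 su L, 8 na L, 9 lo L.
Parse right to left (heavy = foot alone; LL = one foot; stranded L unfooted): (pi.ˈma) (ˈkred) to (ˈpi:m) (ˈgo:f) su (na.ˈlo).
Foot heads: 2, 3, 5, 6, 9.
Primary stress on the rightmost head = syllable 9.
Primary stress: syllable 9 → pi.ma.kred.to.pi:m.go:f.su.na.ˈlo.

9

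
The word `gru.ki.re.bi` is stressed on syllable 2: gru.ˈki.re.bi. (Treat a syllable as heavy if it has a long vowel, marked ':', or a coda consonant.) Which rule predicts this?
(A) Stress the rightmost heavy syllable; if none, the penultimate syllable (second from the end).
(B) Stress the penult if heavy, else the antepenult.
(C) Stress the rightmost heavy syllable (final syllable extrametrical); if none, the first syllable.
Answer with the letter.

B

Rule A → syllable 3 (observed: 2).
Rule B → syllable 2 ✓.
Rule C → syllable 1 (observed: 2).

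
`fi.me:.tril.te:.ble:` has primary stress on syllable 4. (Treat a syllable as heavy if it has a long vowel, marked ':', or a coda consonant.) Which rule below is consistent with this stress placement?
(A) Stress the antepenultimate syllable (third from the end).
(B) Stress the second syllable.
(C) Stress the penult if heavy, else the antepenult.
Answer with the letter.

Rule A → syllable 3 (observed: 4).
Rule B → syllable 2 (observed: 4).
Rule C → syllable 4 ✓.

C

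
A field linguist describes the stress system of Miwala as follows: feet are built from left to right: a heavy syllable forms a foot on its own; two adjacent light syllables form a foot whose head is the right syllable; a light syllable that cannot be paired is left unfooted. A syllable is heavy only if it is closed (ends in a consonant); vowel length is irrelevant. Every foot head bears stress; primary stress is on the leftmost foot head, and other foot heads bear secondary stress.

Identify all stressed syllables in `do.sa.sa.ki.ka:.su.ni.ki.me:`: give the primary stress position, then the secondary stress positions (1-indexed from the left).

primary 2, secondary 4, 6, 8

Weights: 1 do L, 2 sa L, 3 sa L, 4 ki L, 5 ka: L, 6 su L, 7 ni L, 8 ki L, 9 me: L.
Parse left to right (heavy = foot alone; LL = one foot; stranded L unfooted): (do.ˈsa) (sa.ˈki) (ka:.ˈsu) (ni.ˈki) me:.
Foot heads: 2, 4, 6, 8.
Primary stress on the leftmost head = syllable 2.
Secondary stress on 4, 6, 8: do.ˈsa.sa.ˌki.ka:.ˌsu.ni.ˌki.me:.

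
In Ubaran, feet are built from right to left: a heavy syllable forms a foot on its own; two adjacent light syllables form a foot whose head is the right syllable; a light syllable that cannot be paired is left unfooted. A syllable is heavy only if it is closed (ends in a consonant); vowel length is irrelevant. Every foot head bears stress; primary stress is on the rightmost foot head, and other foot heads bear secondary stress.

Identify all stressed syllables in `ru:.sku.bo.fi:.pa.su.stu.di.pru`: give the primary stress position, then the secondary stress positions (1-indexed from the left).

primary 9, secondary 3, 5, 7

Weights: 1 ru: L, 2 sku L, 3 bo L, 4 fi: L, 5 pa L, 6 su L, 7 stu L, 8 di L, 9 pru L.
Parse right to left (heavy = foot alone; LL = one foot; stranded L unfooted): ru: (sku.ˈbo) (fi:.ˈpa) (su.ˈstu) (di.ˈpru).
Foot heads: 3, 5, 7, 9.
Primary stress on the rightmost head = syllable 9.
Secondary stress on 3, 5, 7: ru:.sku.ˌbo.fi:.ˌpa.su.ˌstu.di.ˈpru.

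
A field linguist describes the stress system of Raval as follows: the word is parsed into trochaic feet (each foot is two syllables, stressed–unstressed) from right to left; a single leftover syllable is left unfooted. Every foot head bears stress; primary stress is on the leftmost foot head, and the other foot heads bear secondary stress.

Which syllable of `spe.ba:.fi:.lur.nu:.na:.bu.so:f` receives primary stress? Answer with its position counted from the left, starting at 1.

Parse right to left into trochaic (ˈσσ) feet: (ˈspe.ba:) (ˈfi:.lur) (ˈnu:.na:) (ˈbu.so:f).
Foot heads (stressed positions): 1, 3, 5, 7.
End Rule Leftmost: primary stress on the leftmost head = syllable 1.
Primary stress: syllable 1 → ˈspe.ba:.fi:.lur.nu:.na:.bu.so:f.

1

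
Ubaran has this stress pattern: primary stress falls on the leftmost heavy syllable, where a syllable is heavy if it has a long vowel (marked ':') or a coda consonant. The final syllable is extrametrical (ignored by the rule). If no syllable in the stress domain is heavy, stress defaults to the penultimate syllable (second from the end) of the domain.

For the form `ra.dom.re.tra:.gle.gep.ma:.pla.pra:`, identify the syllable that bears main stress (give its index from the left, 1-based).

The final syllable (9, pra:) is extrametrical; the stress domain is syllables 1–8.
Weights: 1 ra L, 2 dom H, 3 re L, 4 tra: H, 5 gle L, 6 gep H, 7 ma: H, 8 pla L.
Heavy syllables in the domain: 2, 4, 6, 7. The leftmost is syllable 2 (dom).
Primary stress: syllable 2 → ra.ˈdom.re.tra:.gle.gep.ma:.pla.pra:.

2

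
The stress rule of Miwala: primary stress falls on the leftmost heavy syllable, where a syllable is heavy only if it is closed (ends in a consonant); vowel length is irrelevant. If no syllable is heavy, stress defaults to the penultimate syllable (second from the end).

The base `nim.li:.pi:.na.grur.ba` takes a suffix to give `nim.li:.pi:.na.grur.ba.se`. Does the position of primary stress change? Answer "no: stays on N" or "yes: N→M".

no: stays on 1

Base `nim.li:.pi:.na.grur.ba` (6 syllables):
  Weights: 1 nim H, 2 li: L, 3 pi: L, 4 na L, 5 grur H, 6 ba L.
  Heavy syllables in the domain: 1, 5. The leftmost is syllable 1 (nim).
  → primary stress on syllable 1.
Suffixed `nim.li:.pi:.na.grur.ba.se` (7 syllables):
  Weights: 1 nim H, 2 li: L, 3 pi: L, 4 na L, 5 grur H, 6 ba L, 7 se L.
  Heavy syllables in the domain: 1, 5. The leftmost is syllable 1 (nim).
  → primary stress on syllable 1.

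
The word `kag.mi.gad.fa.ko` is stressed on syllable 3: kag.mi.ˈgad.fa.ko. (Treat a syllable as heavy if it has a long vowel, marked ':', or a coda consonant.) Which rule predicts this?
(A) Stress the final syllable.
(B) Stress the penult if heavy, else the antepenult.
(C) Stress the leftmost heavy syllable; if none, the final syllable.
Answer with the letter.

B

Rule A → syllable 5 (observed: 3).
Rule B → syllable 3 ✓.
Rule C → syllable 1 (observed: 3).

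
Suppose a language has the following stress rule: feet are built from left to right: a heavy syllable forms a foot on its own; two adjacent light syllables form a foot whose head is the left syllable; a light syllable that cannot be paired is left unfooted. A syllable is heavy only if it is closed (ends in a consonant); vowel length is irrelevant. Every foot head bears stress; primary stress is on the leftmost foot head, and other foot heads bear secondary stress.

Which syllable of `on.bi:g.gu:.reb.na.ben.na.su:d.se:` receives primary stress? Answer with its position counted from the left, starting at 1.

1

Weights: 1 on H, 2 bi:g H, 3 gu: L, 4 reb H, 5 na L, 6 ben H, 7 na L, 8 su:d H, 9 se: L.
Parse left to right (heavy = foot alone; LL = one foot; stranded L unfooted): (ˈon) (ˈbi:g) gu: (ˈreb) na (ˈben) na (ˈsu:d) se:.
Foot heads: 1, 2, 4, 6, 8.
Primary stress on the leftmost head = syllable 1.
Primary stress: syllable 1 → ˈon.bi:g.gu:.reb.na.ben.na.su:d.se:.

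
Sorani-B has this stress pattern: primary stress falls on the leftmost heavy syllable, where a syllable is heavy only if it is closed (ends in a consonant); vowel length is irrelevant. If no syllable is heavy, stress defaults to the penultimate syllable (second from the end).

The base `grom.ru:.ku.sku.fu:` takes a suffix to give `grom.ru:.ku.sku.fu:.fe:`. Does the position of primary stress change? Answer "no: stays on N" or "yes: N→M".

no: stays on 1

Base `grom.ru:.ku.sku.fu:` (5 syllables):
  Weights: 1 grom H, 2 ru: L, 3 ku L, 4 sku L, 5 fu: L.
  Heavy syllables in the domain: 1. The leftmost is syllable 1 (grom).
  → primary stress on syllable 1.
Suffixed `grom.ru:.ku.sku.fu:.fe:` (6 syllables):
  Weights: 1 grom H, 2 ru: L, 3 ku L, 4 sku L, 5 fu: L, 6 fe: L.
  Heavy syllables in the domain: 1. The leftmost is syllable 1 (grom).
  → primary stress on syllable 1.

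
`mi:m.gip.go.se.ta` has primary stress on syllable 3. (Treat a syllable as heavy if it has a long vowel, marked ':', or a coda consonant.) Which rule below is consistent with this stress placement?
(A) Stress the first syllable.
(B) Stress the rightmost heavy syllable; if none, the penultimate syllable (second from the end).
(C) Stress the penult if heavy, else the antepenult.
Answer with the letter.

C

Rule A → syllable 1 (observed: 3).
Rule B → syllable 2 (observed: 3).
Rule C → syllable 3 ✓.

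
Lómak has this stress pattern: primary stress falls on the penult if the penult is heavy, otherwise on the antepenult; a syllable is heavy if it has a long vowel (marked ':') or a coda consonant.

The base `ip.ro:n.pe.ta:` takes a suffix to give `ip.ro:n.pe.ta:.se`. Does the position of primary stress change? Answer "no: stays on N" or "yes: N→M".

yes: 2→4

Base `ip.ro:n.pe.ta:` (4 syllables):
  Weights: 2 ro:n H, 3 pe L, 4 ta: H.
  The penult (syllable 3, pe) is light, so stress falls on the antepenult (syllable 2, ro:n).
  → primary stress on syllable 2.
Suffixed `ip.ro:n.pe.ta:.se` (5 syllables):
  Weights: 3 pe L, 4 ta: H, 5 se L.
  The penult (syllable 4, ta:) is heavy, so it takes stress.
  → primary stress on syllable 4.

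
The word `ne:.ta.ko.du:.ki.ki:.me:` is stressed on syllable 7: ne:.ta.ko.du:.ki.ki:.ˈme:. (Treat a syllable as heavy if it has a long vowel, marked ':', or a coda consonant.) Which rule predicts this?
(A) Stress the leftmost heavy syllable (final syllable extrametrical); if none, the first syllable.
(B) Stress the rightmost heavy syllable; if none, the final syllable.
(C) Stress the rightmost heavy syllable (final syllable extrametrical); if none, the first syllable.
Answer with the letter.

Rule A → syllable 1 (observed: 7).
Rule B → syllable 7 ✓.
Rule C → syllable 6 (observed: 7).

B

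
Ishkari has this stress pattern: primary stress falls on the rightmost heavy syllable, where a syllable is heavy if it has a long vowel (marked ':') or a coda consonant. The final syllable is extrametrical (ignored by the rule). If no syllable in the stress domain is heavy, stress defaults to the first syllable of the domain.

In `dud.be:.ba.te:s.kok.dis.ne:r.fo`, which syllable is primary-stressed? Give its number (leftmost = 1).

The final syllable (8, fo) is extrametrical; the stress domain is syllables 1–7.
Weights: 1 dud H, 2 be: H, 3 ba L, 4 te:s H, 5 kok H, 6 dis H, 7 ne:r H.
Heavy syllables in the domain: 1, 2, 4, 5, 6, 7. The rightmost is syllable 7 (ne:r).
Primary stress: syllable 7 → dud.be:.ba.te:s.kok.dis.ˈne:r.fo.

7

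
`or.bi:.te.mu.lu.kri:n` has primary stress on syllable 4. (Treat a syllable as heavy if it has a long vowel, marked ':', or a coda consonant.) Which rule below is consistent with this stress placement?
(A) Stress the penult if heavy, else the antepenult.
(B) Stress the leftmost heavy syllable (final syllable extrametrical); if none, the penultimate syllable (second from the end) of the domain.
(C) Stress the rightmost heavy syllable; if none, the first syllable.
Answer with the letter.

Rule A → syllable 4 ✓.
Rule B → syllable 1 (observed: 4).
Rule C → syllable 6 (observed: 4).

A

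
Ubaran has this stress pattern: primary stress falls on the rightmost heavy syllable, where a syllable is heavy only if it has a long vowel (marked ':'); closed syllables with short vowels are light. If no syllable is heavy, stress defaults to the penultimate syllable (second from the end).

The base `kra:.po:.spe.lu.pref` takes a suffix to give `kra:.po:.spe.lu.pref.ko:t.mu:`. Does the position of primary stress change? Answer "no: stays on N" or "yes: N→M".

yes: 2→7

Base `kra:.po:.spe.lu.pref` (5 syllables):
  Weights: 1 kra: H, 2 po: H, 3 spe L, 4 lu L, 5 pref L.
  Heavy syllables in the domain: 1, 2. The rightmost is syllable 2 (po:).
  → primary stress on syllable 2.
Suffixed `kra:.po:.spe.lu.pref.ko:t.mu:` (7 syllables):
  Weights: 1 kra: H, 2 po: H, 3 spe L, 4 lu L, 5 pref L, 6 ko:t H, 7 mu: H.
  Heavy syllables in the domain: 1, 2, 6, 7. The rightmost is syllable 7 (mu:).
  → primary stress on syllable 7.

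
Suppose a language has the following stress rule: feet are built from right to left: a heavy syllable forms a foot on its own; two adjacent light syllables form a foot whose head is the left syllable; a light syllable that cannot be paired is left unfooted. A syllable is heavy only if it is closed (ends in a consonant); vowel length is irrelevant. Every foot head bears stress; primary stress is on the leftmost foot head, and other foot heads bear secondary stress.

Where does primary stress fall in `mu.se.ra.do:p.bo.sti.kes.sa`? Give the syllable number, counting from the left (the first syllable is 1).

2

Weights: 1 mu L, 2 se L, 3 ra L, 4 do:p H, 5 bo L, 6 sti L, 7 kes H, 8 sa L.
Parse right to left (heavy = foot alone; LL = one foot; stranded L unfooted): mu (ˈse.ra) (ˈdo:p) (ˈbo.sti) (ˈkes) sa.
Foot heads: 2, 4, 5, 7.
Primary stress on the leftmost head = syllable 2.
Primary stress: syllable 2 → mu.ˈse.ra.do:p.bo.sti.kes.sa.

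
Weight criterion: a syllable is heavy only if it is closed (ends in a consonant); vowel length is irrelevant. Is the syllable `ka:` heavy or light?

light

`ka:`: long vowel, open (no coda). Open (no coda) → light.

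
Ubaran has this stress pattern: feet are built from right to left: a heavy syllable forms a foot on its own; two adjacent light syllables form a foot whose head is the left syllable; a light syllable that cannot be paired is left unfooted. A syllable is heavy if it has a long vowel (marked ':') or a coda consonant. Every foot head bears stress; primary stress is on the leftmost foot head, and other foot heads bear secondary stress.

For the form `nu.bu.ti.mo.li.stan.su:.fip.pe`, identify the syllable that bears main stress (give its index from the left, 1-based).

Weights: 1 nu L, 2 bu L, 3 ti L, 4 mo L, 5 li L, 6 stan H, 7 su: H, 8 fip H, 9 pe L.
Parse right to left (heavy = foot alone; LL = one foot; stranded L unfooted): nu (ˈbu.ti) (ˈmo.li) (ˈstan) (ˈsu:) (ˈfip) pe.
Foot heads: 2, 4, 6, 7, 8.
Primary stress on the leftmost head = syllable 2.
Primary stress: syllable 2 → nu.ˈbu.ti.mo.li.stan.su:.fip.pe.

2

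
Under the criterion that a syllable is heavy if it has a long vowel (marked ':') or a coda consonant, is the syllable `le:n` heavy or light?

heavy

`le:n`: long vowel, closed (coda /n/). Long vowel and closed → heavy.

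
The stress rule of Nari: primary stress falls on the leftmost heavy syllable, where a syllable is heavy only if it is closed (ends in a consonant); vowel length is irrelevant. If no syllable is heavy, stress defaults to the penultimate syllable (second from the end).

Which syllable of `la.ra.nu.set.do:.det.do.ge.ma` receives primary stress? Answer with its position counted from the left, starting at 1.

Weights: 1 la L, 2 ra L, 3 nu L, 4 set H, 5 do: L, 6 det H, 7 do L, 8 ge L, 9 ma L.
Heavy syllables in the domain: 4, 6. The leftmost is syllable 4 (set).
Primary stress: syllable 4 → la.ra.nu.ˈset.do:.det.do.ge.ma.

4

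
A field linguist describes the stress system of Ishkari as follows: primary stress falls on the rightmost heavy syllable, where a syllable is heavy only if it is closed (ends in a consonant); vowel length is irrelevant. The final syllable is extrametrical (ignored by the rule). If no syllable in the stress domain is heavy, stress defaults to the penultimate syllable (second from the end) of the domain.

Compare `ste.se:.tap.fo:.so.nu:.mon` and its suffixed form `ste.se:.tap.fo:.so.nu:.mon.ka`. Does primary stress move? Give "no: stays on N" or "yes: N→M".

Base `ste.se:.tap.fo:.so.nu:.mon` (7 syllables):
  The final syllable (7, mon) is extrametrical; the stress domain is syllables 1–6.
  Weights: 1 ste L, 2 se: L, 3 tap H, 4 fo: L, 5 so L, 6 nu: L.
  Heavy syllables in the domain: 3. The rightmost is syllable 3 (tap).
  → primary stress on syllable 3.
Suffixed `ste.se:.tap.fo:.so.nu:.mon.ka` (8 syllables):
  The final syllable (8, ka) is extrametrical; the stress domain is syllables 1–7.
  Weights: 1 ste L, 2 se: L, 3 tap H, 4 fo: L, 5 so L, 6 nu: L, 7 mon H.
  Heavy syllables in the domain: 3, 7. The rightmost is syllable 7 (mon).
  → primary stress on syllable 7.

yes: 3→7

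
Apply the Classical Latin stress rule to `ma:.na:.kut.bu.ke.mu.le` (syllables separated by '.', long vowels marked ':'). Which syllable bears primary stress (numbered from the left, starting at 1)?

Classical Latin: stress the penult if heavy (long vowel or closed), else the antepenult.
Weights: 5 ke L, 6 mu L, 7 le L.
The penult (syllable 6, mu) is light, so stress falls on the antepenult (syllable 5, ke).
Stress on syllable 5: ma:.na:.kut.bu.ˈke.mu.le.

5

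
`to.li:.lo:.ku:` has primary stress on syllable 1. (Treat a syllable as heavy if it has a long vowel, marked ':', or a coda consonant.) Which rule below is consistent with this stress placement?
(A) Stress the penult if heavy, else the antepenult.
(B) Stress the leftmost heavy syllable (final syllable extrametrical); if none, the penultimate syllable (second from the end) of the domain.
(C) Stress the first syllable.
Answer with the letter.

C

Rule A → syllable 3 (observed: 1).
Rule B → syllable 2 (observed: 1).
Rule C → syllable 1 ✓.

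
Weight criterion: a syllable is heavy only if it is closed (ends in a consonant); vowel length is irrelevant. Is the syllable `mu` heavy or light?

`mu`: short vowel, open (no coda). Open (no coda) → light.

light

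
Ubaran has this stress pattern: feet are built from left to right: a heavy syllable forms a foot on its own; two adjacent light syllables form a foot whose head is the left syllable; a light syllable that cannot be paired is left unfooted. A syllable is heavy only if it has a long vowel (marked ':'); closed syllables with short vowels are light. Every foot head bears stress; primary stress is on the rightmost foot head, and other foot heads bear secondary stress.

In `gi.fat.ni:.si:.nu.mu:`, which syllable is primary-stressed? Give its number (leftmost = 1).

6

Weights: 1 gi L, 2 fat L, 3 ni: H, 4 si: H, 5 nu L, 6 mu: H.
Parse left to right (heavy = foot alone; LL = one foot; stranded L unfooted): (ˈgi.fat) (ˈni:) (ˈsi:) nu (ˈmu:).
Foot heads: 1, 3, 4, 6.
Primary stress on the rightmost head = syllable 6.
Primary stress: syllable 6 → gi.fat.ni:.si:.nu.ˈmu:.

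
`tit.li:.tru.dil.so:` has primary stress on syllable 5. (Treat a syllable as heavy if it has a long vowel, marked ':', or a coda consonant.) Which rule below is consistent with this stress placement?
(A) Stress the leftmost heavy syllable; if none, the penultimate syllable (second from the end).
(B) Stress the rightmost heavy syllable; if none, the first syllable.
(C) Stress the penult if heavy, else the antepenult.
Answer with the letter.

Rule A → syllable 1 (observed: 5).
Rule B → syllable 5 ✓.
Rule C → syllable 4 (observed: 5).

B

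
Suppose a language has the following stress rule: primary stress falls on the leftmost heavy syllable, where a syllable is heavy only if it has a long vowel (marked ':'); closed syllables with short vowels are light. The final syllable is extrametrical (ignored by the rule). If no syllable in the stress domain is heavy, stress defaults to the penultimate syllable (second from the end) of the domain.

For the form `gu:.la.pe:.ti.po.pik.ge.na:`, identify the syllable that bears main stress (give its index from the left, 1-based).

The final syllable (8, na:) is extrametrical; the stress domain is syllables 1–7.
Weights: 1 gu: H, 2 la L, 3 pe: H, 4 ti L, 5 po L, 6 pik L, 7 ge L.
Heavy syllables in the domain: 1, 3. The leftmost is syllable 1 (gu:).
Primary stress: syllable 1 → ˈgu:.la.pe:.ti.po.pik.ge.na:.

1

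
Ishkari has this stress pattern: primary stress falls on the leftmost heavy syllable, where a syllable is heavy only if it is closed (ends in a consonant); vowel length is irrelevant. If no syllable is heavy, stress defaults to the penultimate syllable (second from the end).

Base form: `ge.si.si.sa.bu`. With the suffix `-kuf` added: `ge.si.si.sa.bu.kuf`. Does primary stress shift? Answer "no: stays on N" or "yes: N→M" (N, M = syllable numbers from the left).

Base `ge.si.si.sa.bu` (5 syllables):
  Weights: 1 ge L, 2 si L, 3 si L, 4 sa L, 5 bu L.
  No heavy syllable in the domain; default to the penultimate syllable (second from the end) = syllable 4.
  → primary stress on syllable 4.
Suffixed `ge.si.si.sa.bu.kuf` (6 syllables):
  Weights: 1 ge L, 2 si L, 3 si L, 4 sa L, 5 bu L, 6 kuf H.
  Heavy syllables in the domain: 6. The leftmost is syllable 6 (kuf).
  → primary stress on syllable 6.

yes: 4→6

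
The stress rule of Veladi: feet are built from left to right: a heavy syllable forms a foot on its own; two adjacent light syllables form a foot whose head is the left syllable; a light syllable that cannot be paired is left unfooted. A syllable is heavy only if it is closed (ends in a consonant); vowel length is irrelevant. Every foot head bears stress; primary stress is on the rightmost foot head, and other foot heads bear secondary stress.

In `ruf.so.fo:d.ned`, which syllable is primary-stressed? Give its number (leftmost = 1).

Weights: 1 ruf H, 2 so L, 3 fo:d H, 4 ned H.
Parse left to right (heavy = foot alone; LL = one foot; stranded L unfooted): (ˈruf) so (ˈfo:d) (ˈned).
Foot heads: 1, 3, 4.
Primary stress on the rightmost head = syllable 4.
Primary stress: syllable 4 → ruf.so.fo:d.ˈned.

4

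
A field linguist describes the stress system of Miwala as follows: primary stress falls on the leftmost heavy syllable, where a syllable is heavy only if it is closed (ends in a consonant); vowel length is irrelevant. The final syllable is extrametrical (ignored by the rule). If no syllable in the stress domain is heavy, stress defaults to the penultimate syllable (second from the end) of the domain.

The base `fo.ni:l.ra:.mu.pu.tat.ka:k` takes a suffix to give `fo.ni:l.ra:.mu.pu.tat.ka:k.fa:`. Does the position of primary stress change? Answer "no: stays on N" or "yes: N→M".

Base `fo.ni:l.ra:.mu.pu.tat.ka:k` (7 syllables):
  The final syllable (7, ka:k) is extrametrical; the stress domain is syllables 1–6.
  Weights: 1 fo L, 2 ni:l H, 3 ra: L, 4 mu L, 5 pu L, 6 tat H.
  Heavy syllables in the domain: 2, 6. The leftmost is syllable 2 (ni:l).
  → primary stress on syllable 2.
Suffixed `fo.ni:l.ra:.mu.pu.tat.ka:k.fa:` (8 syllables):
  The final syllable (8, fa:) is extrametrical; the stress domain is syllables 1–7.
  Weights: 1 fo L, 2 ni:l H, 3 ra: L, 4 mu L, 5 pu L, 6 tat H, 7 ka:k H.
  Heavy syllables in the domain: 2, 6, 7. The leftmost is syllable 2 (ni:l).
  → primary stress on syllable 2.

no: stays on 2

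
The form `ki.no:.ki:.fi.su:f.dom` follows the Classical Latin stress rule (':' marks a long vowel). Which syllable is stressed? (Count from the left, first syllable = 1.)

5

Classical Latin: stress the penult if heavy (long vowel or closed), else the antepenult.
Weights: 4 fi L, 5 su:f H, 6 dom H.
The penult (syllable 5, su:f) is heavy, so it takes stress.
Stress on syllable 5: ki.no:.ki:.fi.ˈsu:f.dom.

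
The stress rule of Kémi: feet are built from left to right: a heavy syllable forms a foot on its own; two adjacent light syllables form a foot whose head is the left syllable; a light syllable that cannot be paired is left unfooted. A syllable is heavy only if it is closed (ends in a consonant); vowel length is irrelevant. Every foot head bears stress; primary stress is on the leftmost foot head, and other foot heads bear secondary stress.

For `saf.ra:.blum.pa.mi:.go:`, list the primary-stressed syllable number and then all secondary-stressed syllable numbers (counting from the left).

Weights: 1 saf H, 2 ra: L, 3 blum H, 4 pa L, 5 mi: L, 6 go: L.
Parse left to right (heavy = foot alone; LL = one foot; stranded L unfooted): (ˈsaf) ra: (ˈblum) (ˈpa.mi:) go:.
Foot heads: 1, 3, 4.
Primary stress on the leftmost head = syllable 1.
Secondary stress on 3, 4: ˈsaf.ra:.ˌblum.ˌpa.mi:.go:.

primary 1, secondary 3, 4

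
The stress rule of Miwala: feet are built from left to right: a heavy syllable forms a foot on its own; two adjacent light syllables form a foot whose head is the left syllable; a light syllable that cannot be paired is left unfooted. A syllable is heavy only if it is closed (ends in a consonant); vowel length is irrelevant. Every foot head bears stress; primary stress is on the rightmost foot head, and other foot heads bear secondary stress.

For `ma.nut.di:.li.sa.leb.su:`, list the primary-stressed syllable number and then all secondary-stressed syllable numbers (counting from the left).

Weights: 1 ma L, 2 nut H, 3 di: L, 4 li L, 5 sa L, 6 leb H, 7 su: L.
Parse left to right (heavy = foot alone; LL = one foot; stranded L unfooted): ma (ˈnut) (ˈdi:.li) sa (ˈleb) su:.
Foot heads: 2, 3, 6.
Primary stress on the rightmost head = syllable 6.
Secondary stress on 2, 3: ma.ˌnut.ˌdi:.li.sa.ˈleb.su:.

primary 6, secondary 2, 3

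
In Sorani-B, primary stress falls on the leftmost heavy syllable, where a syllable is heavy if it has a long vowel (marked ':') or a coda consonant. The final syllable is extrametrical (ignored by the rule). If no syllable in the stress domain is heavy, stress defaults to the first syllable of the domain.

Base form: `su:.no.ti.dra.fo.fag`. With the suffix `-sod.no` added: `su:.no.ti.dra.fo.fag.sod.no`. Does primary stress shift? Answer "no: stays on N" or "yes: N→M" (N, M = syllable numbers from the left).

Base `su:.no.ti.dra.fo.fag` (6 syllables):
  The final syllable (6, fag) is extrametrical; the stress domain is syllables 1–5.
  Weights: 1 su: H, 2 no L, 3 ti L, 4 dra L, 5 fo L.
  Heavy syllables in the domain: 1. The leftmost is syllable 1 (su:).
  → primary stress on syllable 1.
Suffixed `su:.no.ti.dra.fo.fag.sod.no` (8 syllables):
  The final syllable (8, no) is extrametrical; the stress domain is syllables 1–7.
  Weights: 1 su: H, 2 no L, 3 ti L, 4 dra L, 5 fo L, 6 fag H, 7 sod H.
  Heavy syllables in the domain: 1, 6, 7. The leftmost is syllable 1 (su:).
  → primary stress on syllable 1.

no: stays on 1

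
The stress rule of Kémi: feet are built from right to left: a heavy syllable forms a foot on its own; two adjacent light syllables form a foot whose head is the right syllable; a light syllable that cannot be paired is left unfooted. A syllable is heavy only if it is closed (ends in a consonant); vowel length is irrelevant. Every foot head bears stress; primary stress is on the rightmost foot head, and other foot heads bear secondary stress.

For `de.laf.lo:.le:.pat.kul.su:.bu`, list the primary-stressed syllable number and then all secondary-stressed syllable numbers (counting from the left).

Weights: 1 de L, 2 laf H, 3 lo: L, 4 le: L, 5 pat H, 6 kul H, 7 su: L, 8 bu L.
Parse right to left (heavy = foot alone; LL = one foot; stranded L unfooted): de (ˈlaf) (lo:.ˈle:) (ˈpat) (ˈkul) (su:.ˈbu).
Foot heads: 2, 4, 5, 6, 8.
Primary stress on the rightmost head = syllable 8.
Secondary stress on 2, 4, 5, 6: de.ˌlaf.lo:.ˌle:.ˌpat.ˌkul.su:.ˈbu.

primary 8, secondary 2, 4, 5, 6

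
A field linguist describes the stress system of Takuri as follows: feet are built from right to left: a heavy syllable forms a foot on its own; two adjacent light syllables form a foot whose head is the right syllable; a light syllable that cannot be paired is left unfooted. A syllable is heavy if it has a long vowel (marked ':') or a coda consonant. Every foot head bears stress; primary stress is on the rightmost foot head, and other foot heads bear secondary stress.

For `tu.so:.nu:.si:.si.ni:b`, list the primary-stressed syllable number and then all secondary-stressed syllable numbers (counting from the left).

Weights: 1 tu L, 2 so: H, 3 nu: H, 4 si: H, 5 si L, 6 ni:b H.
Parse right to left (heavy = foot alone; LL = one foot; stranded L unfooted): tu (ˈso:) (ˈnu:) (ˈsi:) si (ˈni:b).
Foot heads: 2, 3, 4, 6.
Primary stress on the rightmost head = syllable 6.
Secondary stress on 2, 3, 4: tu.ˌso:.ˌnu:.ˌsi:.si.ˈni:b.

primary 6, secondary 2, 3, 4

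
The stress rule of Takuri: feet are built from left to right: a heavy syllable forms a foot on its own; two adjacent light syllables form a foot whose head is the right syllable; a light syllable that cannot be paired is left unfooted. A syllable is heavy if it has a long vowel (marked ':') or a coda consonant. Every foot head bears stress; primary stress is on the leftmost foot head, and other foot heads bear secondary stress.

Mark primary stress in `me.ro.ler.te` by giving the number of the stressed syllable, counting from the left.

2

Weights: 1 me L, 2 ro L, 3 ler H, 4 te L.
Parse left to right (heavy = foot alone; LL = one foot; stranded L unfooted): (me.ˈro) (ˈler) te.
Foot heads: 2, 3.
Primary stress on the leftmost head = syllable 2.
Primary stress: syllable 2 → me.ˈro.ler.te.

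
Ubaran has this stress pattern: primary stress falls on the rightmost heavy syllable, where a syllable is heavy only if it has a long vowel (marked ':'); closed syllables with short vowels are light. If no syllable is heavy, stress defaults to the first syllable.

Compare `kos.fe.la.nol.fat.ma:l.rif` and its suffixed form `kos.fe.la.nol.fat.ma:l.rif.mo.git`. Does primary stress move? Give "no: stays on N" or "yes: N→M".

Base `kos.fe.la.nol.fat.ma:l.rif` (7 syllables):
  Weights: 1 kos L, 2 fe L, 3 la L, 4 nol L, 5 fat L, 6 ma:l H, 7 rif L.
  Heavy syllables in the domain: 6. The rightmost is syllable 6 (ma:l).
  → primary stress on syllable 6.
Suffixed `kos.fe.la.nol.fat.ma:l.rif.mo.git` (9 syllables):
  Weights: 1 kos L, 2 fe L, 3 la L, 4 nol L, 5 fat L, 6 ma:l H, 7 rif L, 8 mo L, 9 git L.
  Heavy syllables in the domain: 6. The rightmost is syllable 6 (ma:l).
  → primary stress on syllable 6.

no: stays on 6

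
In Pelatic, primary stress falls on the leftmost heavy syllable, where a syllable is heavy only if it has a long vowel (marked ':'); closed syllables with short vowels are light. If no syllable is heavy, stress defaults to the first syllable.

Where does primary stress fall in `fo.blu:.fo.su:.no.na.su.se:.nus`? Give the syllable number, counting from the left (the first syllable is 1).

Weights: 1 fo L, 2 blu: H, 3 fo L, 4 su: H, 5 no L, 6 na L, 7 su L, 8 se: H, 9 nus L.
Heavy syllables in the domain: 2, 4, 8. The leftmost is syllable 2 (blu:).
Primary stress: syllable 2 → fo.ˈblu:.fo.su:.no.na.su.se:.nus.

2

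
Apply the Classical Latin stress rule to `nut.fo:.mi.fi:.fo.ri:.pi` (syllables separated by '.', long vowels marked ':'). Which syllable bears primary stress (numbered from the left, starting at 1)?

6

Classical Latin: stress the penult if heavy (long vowel or closed), else the antepenult.
Weights: 5 fo L, 6 ri: H, 7 pi L.
The penult (syllable 6, ri:) is heavy, so it takes stress.
Stress on syllable 6: nut.fo:.mi.fi:.fo.ˈri:.pi.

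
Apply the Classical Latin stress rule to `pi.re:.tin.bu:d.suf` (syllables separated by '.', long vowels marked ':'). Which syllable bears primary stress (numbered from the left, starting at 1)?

Classical Latin: stress the penult if heavy (long vowel or closed), else the antepenult.
Weights: 3 tin H, 4 bu:d H, 5 suf H.
The penult (syllable 4, bu:d) is heavy, so it takes stress.
Stress on syllable 4: pi.re:.tin.ˈbu:d.suf.

4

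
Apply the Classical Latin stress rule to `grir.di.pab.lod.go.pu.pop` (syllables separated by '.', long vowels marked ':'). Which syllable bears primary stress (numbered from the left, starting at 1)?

Classical Latin: stress the penult if heavy (long vowel or closed), else the antepenult.
Weights: 5 go L, 6 pu L, 7 pop H.
The penult (syllable 6, pu) is light, so stress falls on the antepenult (syllable 5, go).
Stress on syllable 5: grir.di.pab.lod.ˈgo.pu.pop.

5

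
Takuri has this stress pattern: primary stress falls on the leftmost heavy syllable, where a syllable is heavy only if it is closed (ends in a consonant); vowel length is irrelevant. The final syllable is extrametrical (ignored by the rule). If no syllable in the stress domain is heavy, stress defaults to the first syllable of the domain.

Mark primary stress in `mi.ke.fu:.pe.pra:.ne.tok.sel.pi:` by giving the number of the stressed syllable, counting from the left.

7

The final syllable (9, pi:) is extrametrical; the stress domain is syllables 1–8.
Weights: 1 mi L, 2 ke L, 3 fu: L, 4 pe L, 5 pra: L, 6 ne L, 7 tok H, 8 sel H.
Heavy syllables in the domain: 7, 8. The leftmost is syllable 7 (tok).
Primary stress: syllable 7 → mi.ke.fu:.pe.pra:.ne.ˈtok.sel.pi:.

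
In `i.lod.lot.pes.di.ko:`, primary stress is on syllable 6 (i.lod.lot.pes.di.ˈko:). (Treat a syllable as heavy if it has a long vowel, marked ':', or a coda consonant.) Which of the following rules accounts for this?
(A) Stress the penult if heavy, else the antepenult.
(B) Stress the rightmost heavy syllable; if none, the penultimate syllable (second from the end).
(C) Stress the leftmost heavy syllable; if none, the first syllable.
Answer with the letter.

Rule A → syllable 4 (observed: 6).
Rule B → syllable 6 ✓.
Rule C → syllable 2 (observed: 6).

B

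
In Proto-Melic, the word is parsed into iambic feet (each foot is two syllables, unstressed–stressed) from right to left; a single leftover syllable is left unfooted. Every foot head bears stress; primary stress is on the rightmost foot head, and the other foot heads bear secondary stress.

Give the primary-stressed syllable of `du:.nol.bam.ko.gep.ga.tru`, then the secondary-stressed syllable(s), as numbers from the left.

Parse right to left into iambic (σˈσ) feet: du: (nol.ˈbam) (ko.ˈgep) (ga.ˈtru). Syllable 1 is left unfooted.
Foot heads (stressed positions): 3, 5, 7.
End Rule Rightmost: primary stress on the rightmost head = syllable 7.
Secondary stress on 3, 5: du:.nol.ˌbam.ko.ˌgep.ga.ˈtru.

primary 7, secondary 3, 5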